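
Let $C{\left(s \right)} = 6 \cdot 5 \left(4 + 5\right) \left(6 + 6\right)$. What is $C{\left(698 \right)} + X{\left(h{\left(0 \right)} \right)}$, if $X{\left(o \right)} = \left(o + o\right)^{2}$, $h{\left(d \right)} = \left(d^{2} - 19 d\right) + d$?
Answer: $3240$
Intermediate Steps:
$h{\left(d \right)} = d^{2} - 18 d$
$C{\left(s \right)} = 3240$ ($C{\left(s \right)} = 30 \cdot 9 \cdot 12 = 30 \cdot 108 = 3240$)
$X{\left(o \right)} = 4 o^{2}$ ($X{\left(o \right)} = \left(2 o\right)^{2} = 4 o^{2}$)
$C{\left(698 \right)} + X{\left(h{\left(0 \right)} \right)} = 3240 + 4 \left(0 \left(-18 + 0\right)\right)^{2} = 3240 + 4 \left(0 \left(-18\right)\right)^{2} = 3240 + 4 \cdot 0^{2} = 3240 + 4 \cdot 0 = 3240 + 0 = 3240$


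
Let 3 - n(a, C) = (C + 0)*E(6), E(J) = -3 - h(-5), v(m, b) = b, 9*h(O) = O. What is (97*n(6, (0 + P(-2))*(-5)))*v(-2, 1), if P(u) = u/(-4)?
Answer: -2716/9 ≈ -301.78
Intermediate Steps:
h(O) = O/9
P(u) = -u/4 (P(u) = u*(-1/4) = -u/4)
E(J) = -22/9 (E(J) = -3 - (-5)/9 = -3 - 1*(-5/9) = -3 + 5/9 = -22/9)
n(a, C) = 3 + 22*C/9 (n(a, C) = 3 - (C + 0)*(-22)/9 = 3 - C*(-22)/9 = 3 - (-22)*C/9 = 3 + 22*C/9)
(97*n(6, (0 + P(-2))*(-5)))*v(-2, 1) = (97*(3 + 22*((0 - 1/4*(-2))*(-5))/9))*1 = (97*(3 + 22*((0 + 1/2)*(-5))/9))*1 = (97*(3 + 22*((1/2)*(-5))/9))*1 = (97*(3 + (22/9)*(-5/2)))*1 = (97*(3 - 55/9))*1 = (97*(-28/9))*1 = -2716/9*1 = -2716/9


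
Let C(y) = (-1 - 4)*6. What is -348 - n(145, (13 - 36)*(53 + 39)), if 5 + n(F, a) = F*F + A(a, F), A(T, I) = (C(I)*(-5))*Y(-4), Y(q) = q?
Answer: -20768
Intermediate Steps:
C(y) = -30 (C(y) = -5*6 = -30)
A(T, I) = -600 (A(T, I) = -30*(-5)*(-4) = 150*(-4) = -600)
n(F, a) = -605 + F² (n(F, a) = -5 + (F*F - 600) = -5 + (F² - 600) = -5 + (-600 + F²) = -605 + F²)
-348 - n(145, (13 - 36)*(53 + 39)) = -348 - (-605 + 145²) = -348 - (-605 + 21025) = -348 - 1*20420 = -348 - 20420 = -20768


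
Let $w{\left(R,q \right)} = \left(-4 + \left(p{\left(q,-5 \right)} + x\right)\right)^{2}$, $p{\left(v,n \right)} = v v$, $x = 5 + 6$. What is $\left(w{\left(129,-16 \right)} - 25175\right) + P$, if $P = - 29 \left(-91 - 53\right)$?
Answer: $48170$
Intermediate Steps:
$x = 11$
$P = 4176$ ($P = \left(-29\right) \left(-144\right) = 4176$)
$p{\left(v,n \right)} = v^{2}$
$w{\left(R,q \right)} = \left(7 + q^{2}\right)^{2}$ ($w{\left(R,q \right)} = \left(-4 + \left(q^{2} + 11\right)\right)^{2} = \left(-4 + \left(11 + q^{2}\right)\right)^{2} = \left(7 + q^{2}\right)^{2}$)
$\left(w{\left(129,-16 \right)} - 25175\right) + P = \left(\left(7 + \left(-16\right)^{2}\right)^{2} - 25175\right) + 4176 = \left(\left(7 + 256\right)^{2} - 25175\right) + 4176 = \left(263^{2} - 25175\right) + 4176 = \left(69169 - 25175\right) + 4176 = 43994 + 4176 = 48170$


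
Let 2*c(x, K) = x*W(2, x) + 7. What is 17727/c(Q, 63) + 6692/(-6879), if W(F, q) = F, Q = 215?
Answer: 12682298/158217 ≈ 80.158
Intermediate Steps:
c(x, K) = 7/2 + x (c(x, K) = (x*2 + 7)/2 = (2*x + 7)/2 = (7 + 2*x)/2 = 7/2 + x)
17727/c(Q, 63) + 6692/(-6879) = 17727/(7/2 + 215) + 6692/(-6879) = 17727/(437/2) + 6692*(-1/6879) = 17727*(2/437) - 6692/6879 = 1866/23 - 6692/6879 = 12682298/158217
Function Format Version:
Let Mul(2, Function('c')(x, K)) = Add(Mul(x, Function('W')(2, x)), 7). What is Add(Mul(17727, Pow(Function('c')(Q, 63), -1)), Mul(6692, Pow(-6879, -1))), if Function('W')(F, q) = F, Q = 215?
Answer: Rational(12682298, 158217) ≈ 80.158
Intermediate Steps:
Function('c')(x, K) = Add(Rational(7, 2), x) (Function('c')(x, K) = Mul(Rational(1, 2), Add(Mul(x, 2), 7)) = Mul(Rational(1, 2), Add(Mul(2, x), 7)) = Mul(Rational(1, 2), Add(7, Mul(2, x))) = Add(Rational(7, 2), x))
Add(Mul(17727, Pow(Function('c')(Q, 63), -1)), Mul(6692, Pow(-6879, -1))) = Add(Mul(17727, Pow(Add(Rational(7, 2), 215), -1)), Mul(6692, Pow(-6879, -1))) = Add(Mul(17727, Pow(Rational(437, 2), -1)), Mul(6692, Rational(-1, 6879))) = Add(Mul(17727, Rational(2, 437)), Rational(-6692, 6879)) = Add(Rational(1866, 23), Rational(-6692, 6879)) = Rational(12682298, 158217)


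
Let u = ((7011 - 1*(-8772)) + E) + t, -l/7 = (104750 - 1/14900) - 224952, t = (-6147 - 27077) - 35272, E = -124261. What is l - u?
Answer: 15173981207/14900 ≈ 1.0184e+6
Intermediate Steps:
t = -68496 (t = -33224 - 35272 = -68496)
l = 12537068607/14900 (l = -7*((104750 - 1/14900) - 224952) = -7*(1560774999/14900 - 224952) = -7*(-1791009801/14900) = 12537068607/14900 ≈ 8.4141e+5)
u = -176974 (u = ((7011 - 1*(-8772)) - 124261) - 68496 = ((7011 + 8772) - 124261) - 68496 = (15783 - 124261) - 68496 = -108478 - 68496 = -176974)
l - u = 12537068607/14900 - 1*(-176974) = 12537068607/14900 + 176974 = 15173981207/14900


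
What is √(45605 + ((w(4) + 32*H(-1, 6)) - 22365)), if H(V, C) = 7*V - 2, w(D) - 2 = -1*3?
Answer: √22951 ≈ 151.50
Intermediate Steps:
w(D) = -1 (w(D) = 2 - 1*3 = 2 - 3 = -1)
H(V, C) = -2 + 7*V
√(45605 + ((w(4) + 32*H(-1, 6)) - 22365)) = √(45605 + ((-1 + 32*(-2 + 7*(-1))) - 22365)) = √(45605 + ((-1 + 32*(-2 - 7)) - 22365)) = √(45605 + ((-1 + 32*(-9)) - 22365)) = √(45605 + ((-1 - 288) - 22365)) = √(45605 + (-289 - 22365)) = √(45605 - 22654) = √22951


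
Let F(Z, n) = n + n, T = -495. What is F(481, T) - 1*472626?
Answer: -473616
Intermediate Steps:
F(Z, n) = 2*n
F(481, T) - 1*472626 = 2*(-495) - 1*472626 = -990 - 472626 = -473616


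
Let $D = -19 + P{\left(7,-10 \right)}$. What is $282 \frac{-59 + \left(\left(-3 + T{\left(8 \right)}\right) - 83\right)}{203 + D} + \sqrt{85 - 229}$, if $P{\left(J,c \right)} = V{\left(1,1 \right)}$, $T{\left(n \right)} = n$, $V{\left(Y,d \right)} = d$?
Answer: $- \frac{38634}{185} + 12 i \approx -208.83 + 12.0 i$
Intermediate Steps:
$P{\left(J,c \right)} = 1$
$D = -18$ ($D = -19 + 1 = -18$)
$282 \frac{-59 + \left(\left(-3 + T{\left(8 \right)}\right) - 83\right)}{203 + D} + \sqrt{85 - 229} = 282 \frac{-59 + \left(\left(-3 + 8\right) - 83\right)}{203 - 18} + \sqrt{85 - 229} = 282 \frac{-59 + \left(5 - 83\right)}{185} + \sqrt{-144} = 282 \left(-59 - 78\right) \frac{1}{185} + 12 i = 282 \left(\left(-137\right) \frac{1}{185}\right) + 12 i = 282 \left(- \frac{137}{185}\right) + 12 i = - \frac{38634}{185} + 12 i$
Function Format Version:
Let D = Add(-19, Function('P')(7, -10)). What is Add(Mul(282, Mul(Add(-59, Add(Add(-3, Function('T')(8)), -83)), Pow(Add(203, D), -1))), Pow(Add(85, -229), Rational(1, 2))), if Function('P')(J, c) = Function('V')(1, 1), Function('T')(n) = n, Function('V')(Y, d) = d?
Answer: Add(Rational(-38634, 185), Mul(12, I)) ≈ Add(-208.83, Mul(12.000, I))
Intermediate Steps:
Function('P')(J, c) = 1
D = -18 (D = Add(-19, 1) = -18)
Add(Mul(282, Mul(Add(-59, Add(Add(-3, Function('T')(8)), -83)), Pow(Add(203, D), -1))), Pow(Add(85, -229), Rational(1, 2))) = Add(Mul(282, Mul(Add(-59, Add(Add(-3, 8), -83)), Pow(Add(203, -18), -1))), Pow(Add(85, -229), Rational(1, 2))) = Add(Mul(282, Mul(Add(-59, Add(5, -83)), Pow(185, -1))), Pow(-144, Rational(1, 2))) = Add(Mul(282, Mul(Add(-59, -78), Rational(1, 185))), Mul(12, I)) = Add(Mul(282, Mul(-137, Rational(1, 185))), Mul(12, I)) = Add(Mul(282, Rational(-137, 185)), Mul(12, I)) = Add(Rational(-38634, 185), Mul(12, I))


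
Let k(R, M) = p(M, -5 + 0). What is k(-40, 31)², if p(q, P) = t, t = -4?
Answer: 16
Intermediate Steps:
p(q, P) = -4
k(R, M) = -4
k(-40, 31)² = (-4)² = 16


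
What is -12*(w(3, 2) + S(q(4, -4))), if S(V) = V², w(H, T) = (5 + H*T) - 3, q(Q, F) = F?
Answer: -288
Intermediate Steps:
w(H, T) = 2 + H*T
-12*(w(3, 2) + S(q(4, -4))) = -12*((2 + 3*2) + (-4)²) = -12*((2 + 6) + 16) = -12*(8 + 16) = -12*24 = -288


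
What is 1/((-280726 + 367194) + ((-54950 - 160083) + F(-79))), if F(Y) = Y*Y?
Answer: -1/122324 ≈ -8.1750e-6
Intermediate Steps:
F(Y) = Y**2
1/((-280726 + 367194) + ((-54950 - 160083) + F(-79))) = 1/((-280726 + 367194) + ((-54950 - 160083) + (-79)**2)) = 1/(86468 + (-215033 + 6241)) = 1/(86468 - 208792) = 1/(-122324) = -1/122324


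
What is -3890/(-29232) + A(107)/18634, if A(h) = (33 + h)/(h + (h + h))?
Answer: 277049785/2081566872 ≈ 0.13310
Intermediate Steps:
A(h) = (33 + h)/(3*h) (A(h) = (33 + h)/(h + 2*h) = (33 + h)/((3*h)) = (33 + h)*(1/(3*h)) = (33 + h)/(3*h))
-3890/(-29232) + A(107)/18634 = -3890/(-29232) + ((⅓)*(33 + 107)/107)/18634 = -3890*(-1/29232) + ((⅓)*(1/107)*140)*(1/18634) = 1945/14616 + (140/321)*(1/18634) = 1945/14616 + 10/427251 = 277049785/2081566872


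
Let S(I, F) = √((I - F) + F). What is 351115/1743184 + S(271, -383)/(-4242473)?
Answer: 351115/1743184 - √271/4242473 ≈ 0.20142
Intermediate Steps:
S(I, F) = √I
351115/1743184 + S(271, -383)/(-4242473) = 351115/1743184 + √271/(-4242473) = 351115*(1/1743184) + √271*(-1/4242473) = 351115/1743184 - √271/4242473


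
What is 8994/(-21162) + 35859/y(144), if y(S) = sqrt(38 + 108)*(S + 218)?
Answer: -1499/3527 + 35859*sqrt(146)/52852 ≈ 7.7731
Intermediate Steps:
y(S) = sqrt(146)*(218 + S)
8994/(-21162) + 35859/y(144) = 8994/(-21162) + 35859/((sqrt(146)*(218 + 144))) = 8994*(-1/21162) + 35859/((sqrt(146)*362)) = -1499/3527 + 35859/((362*sqrt(146))) = -1499/3527 + 35859*(sqrt(146)/52852) = -1499/3527 + 35859*sqrt(146)/52852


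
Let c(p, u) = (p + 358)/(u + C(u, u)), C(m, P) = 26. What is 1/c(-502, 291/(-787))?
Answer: -20171/113328 ≈ -0.17799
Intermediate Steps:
c(p, u) = (358 + p)/(26 + u) (c(p, u) = (p + 358)/(u + 26) = (358 + p)/(26 + u))
1/c(-502, 291/(-787)) = 1/((358 - 502)/(26 + 291/(-787))) = 1/(-144/(26 + 291*(-1/787))) = 1/(-144/(26 - 291/787)) = 1/(-144/(20171/787)) = 1/((787/20171)*(-144)) = 1/(-113328/20171) = -20171/113328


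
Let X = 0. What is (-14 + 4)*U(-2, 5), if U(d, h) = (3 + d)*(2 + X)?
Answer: -20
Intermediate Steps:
U(d, h) = 6 + 2*d (U(d, h) = (3 + d)*(2 + 0) = (3 + d)*2 = 6 + 2*d)
(-14 + 4)*U(-2, 5) = (-14 + 4)*(6 + 2*(-2)) = -10*(6 - 4) = -10*2 = -20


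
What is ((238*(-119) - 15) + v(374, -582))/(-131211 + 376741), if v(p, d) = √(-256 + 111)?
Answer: -659/5710 + I*√145/245530 ≈ -0.11541 + 4.9043e-5*I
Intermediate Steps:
v(p, d) = I*√145 (v(p, d) = √(-145) = I*√145)
((238*(-119) - 15) + v(374, -582))/(-131211 + 376741) = ((238*(-119) - 15) + I*√145)/(-131211 + 376741) = ((-28322 - 15) + I*√145)/245530 = (-28337 + I*√145)*(1/245530) = -659/5710 + I*√145/245530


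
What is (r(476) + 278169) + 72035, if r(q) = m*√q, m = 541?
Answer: 350204 + 1082*√119 ≈ 3.6201e+5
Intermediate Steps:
r(q) = 541*√q
(r(476) + 278169) + 72035 = (541*√476 + 278169) + 72035 = (541*(2*√119) + 278169) + 72035 = (1082*√119 + 278169) + 72035 = (278169 + 1082*√119) + 72035 = 350204 + 1082*√119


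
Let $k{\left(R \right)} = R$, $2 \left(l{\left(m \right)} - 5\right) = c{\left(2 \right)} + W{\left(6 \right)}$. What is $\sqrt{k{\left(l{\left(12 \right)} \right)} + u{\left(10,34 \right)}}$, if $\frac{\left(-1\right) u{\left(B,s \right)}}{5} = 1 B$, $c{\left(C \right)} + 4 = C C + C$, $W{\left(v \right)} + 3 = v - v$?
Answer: $\frac{i \sqrt{182}}{2} \approx 6.7454 i$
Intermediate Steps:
$W{\left(v \right)} = -3$ ($W{\left(v \right)} = -3 + \left(v - v\right) = -3 + 0 = -3$)
$c{\left(C \right)} = -4 + C + C^{2}$ ($c{\left(C \right)} = -4 + \left(C C + C\right) = -4 + \left(C^{2} + C\right) = -4 + \left(C + C^{2}\right) = -4 + C + C^{2}$)
$l{\left(m \right)} = \frac{9}{2}$ ($l{\left(m \right)} = 5 + \frac{\left(-4 + 2 + 2^{2}\right) - 3}{2} = 5 + \frac{\left(-4 + 2 + 4\right) - 3}{2} = 5 + \frac{2 - 3}{2} = 5 + \frac{1}{2} \left(-1\right) = 5 - \frac{1}{2} = \frac{9}{2}$)
$u{\left(B,s \right)} = - 5 B$ ($u{\left(B,s \right)} = - 5 \cdot 1 B = - 5 B$)
$\sqrt{k{\left(l{\left(12 \right)} \right)} + u{\left(10,34 \right)}} = \sqrt{\frac{9}{2} - 50} = \sqrt{- \frac{91}{2}} = \frac{i \sqrt{182}}{2}$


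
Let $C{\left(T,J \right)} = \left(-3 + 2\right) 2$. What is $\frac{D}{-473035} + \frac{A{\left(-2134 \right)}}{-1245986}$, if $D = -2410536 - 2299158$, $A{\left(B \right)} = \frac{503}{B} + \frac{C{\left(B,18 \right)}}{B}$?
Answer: $\frac{12522766327188591}{1257768903346340} \approx 9.9563$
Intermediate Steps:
$C{\left(T,J \right)} = -2$ ($C{\left(T,J \right)} = \left(-1\right) 2 = -2$)
$A{\left(B \right)} = \frac{501}{B}$ ($A{\left(B \right)} = \frac{503}{B} - \frac{2}{B} = \frac{501}{B}$)
$D = -4709694$ ($D = -2410536 - 2299158 = -4709694$)
$\frac{D}{-473035} + \frac{A{\left(-2134 \right)}}{-1245986} = - \frac{4709694}{-473035} + \frac{501 \frac{1}{-2134}}{-1245986} = \left(-4709694\right) \left(- \frac{1}{473035}\right) + 501 \left(- \frac{1}{2134}\right) \left(- \frac{1}{1245986}\right) = \frac{4709694}{473035} - - \frac{501}{2658934124} = \frac{4709694}{473035} + \frac{501}{2658934124} = \frac{12522766327188591}{1257768903346340}$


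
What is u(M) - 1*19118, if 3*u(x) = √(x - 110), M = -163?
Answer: -19118 + I*√273/3 ≈ -19118.0 + 5.5076*I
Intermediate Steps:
u(x) = √(-110 + x)/3 (u(x) = √(x - 110)/3 = √(-110 + x)/3)
u(M) - 1*19118 = √(-110 - 163)/3 - 1*19118 = √(-273)/3 - 19118 = (I*√273)/3 - 19118 = I*√273/3 - 19118 = -19118 + I*√273/3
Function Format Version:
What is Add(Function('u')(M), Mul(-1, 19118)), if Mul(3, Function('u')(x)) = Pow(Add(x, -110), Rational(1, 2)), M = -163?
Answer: Add(-19118, Mul(Rational(1, 3), I, Pow(273, Rational(1, 2)))) ≈ Add(-19118., Mul(5.5076, I))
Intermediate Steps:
Function('u')(x) = Mul(Rational(1, 3), Pow(Add(-110, x), Rational(1, 2))) (Function('u')(x) = Mul(Rational(1, 3), Pow(Add(x, -110), Rational(1, 2))) = Mul(Rational(1, 3), Pow(Add(-110, x), Rational(1, 2))))
Add(Function('u')(M), Mul(-1, 19118)) = Add(Mul(Rational(1, 3), Pow(Add(-110, -163), Rational(1, 2))), Mul(-1, 19118)) = Add(Mul(Rational(1, 3), Pow(-273, Rational(1, 2))), -19118) = Add(Mul(Rational(1, 3), Mul(I, Pow(273, Rational(1, 2)))), -19118) = Add(Mul(Rational(1, 3), I, Pow(273, Rational(1, 2))), -19118) = Add(-19118, Mul(Rational(1, 3), I, Pow(273, Rational(1, 2))))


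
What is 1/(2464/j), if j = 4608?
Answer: 144/77 ≈ 1.8701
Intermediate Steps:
1/(2464/j) = 1/(2464/4608) = 1/(2464*(1/4608)) = 1/(77/144) = 144/77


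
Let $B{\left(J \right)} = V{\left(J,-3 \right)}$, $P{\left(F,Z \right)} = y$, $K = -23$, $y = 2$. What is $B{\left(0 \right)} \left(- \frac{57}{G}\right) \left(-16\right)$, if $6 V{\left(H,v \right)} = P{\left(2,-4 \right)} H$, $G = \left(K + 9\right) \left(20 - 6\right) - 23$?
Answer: $0$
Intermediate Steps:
$P{\left(F,Z \right)} = 2$
$G = -219$ ($G = \left(-23 + 9\right) \left(20 - 6\right) - 23 = \left(-14\right) 14 - 23 = -196 - 23 = -219$)
$V{\left(H,v \right)} = \frac{H}{3}$ ($V{\left(H,v \right)} = \frac{2 H}{6} = \frac{H}{3}$)
$B{\left(J \right)} = \frac{J}{3}$
$B{\left(0 \right)} \left(- \frac{57}{G}\right) \left(-16\right) = \frac{1}{3} \cdot 0 \left(- \frac{57}{-219}\right) \left(-16\right) = 0 \left(\left(-57\right) \left(- \frac{1}{219}\right)\right) \left(-16\right) = 0 \cdot \frac{19}{73} \left(-16\right) = 0 \left(-16\right) = 0$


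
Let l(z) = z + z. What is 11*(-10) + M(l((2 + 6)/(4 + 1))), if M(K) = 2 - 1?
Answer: -109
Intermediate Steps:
l(z) = 2*z
M(K) = 1
11*(-10) + M(l((2 + 6)/(4 + 1))) = 11*(-10) + 1 = -110 + 1 = -109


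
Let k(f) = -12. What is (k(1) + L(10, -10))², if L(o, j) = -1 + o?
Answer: 9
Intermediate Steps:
(k(1) + L(10, -10))² = (-12 + (-1 + 10))² = (-12 + 9)² = (-3)² = 9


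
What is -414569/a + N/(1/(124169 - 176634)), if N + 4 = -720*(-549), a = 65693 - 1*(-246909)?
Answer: -6482788836009249/312602 ≈ -2.0738e+10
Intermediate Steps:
a = 312602 (a = 65693 + 246909 = 312602)
N = 395276 (N = -4 - 720*(-549) = -4 + 395280 = 395276)
-414569/a + N/(1/(124169 - 176634)) = -414569/312602 + 395276/(1/(124169 - 176634)) = -414569*1/312602 + 395276/(1/(-52465)) = -414569/312602 + 395276/(-1/52465) = -414569/312602 + 395276*(-52465) = -414569/312602 - 20738155340 = -6482788836009249/312602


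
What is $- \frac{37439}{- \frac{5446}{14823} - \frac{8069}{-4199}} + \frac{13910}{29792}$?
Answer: $- \frac{34711027448103773}{1441024635568} \approx -24088.0$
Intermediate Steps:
$- \frac{37439}{- \frac{5446}{14823} - \frac{8069}{-4199}} + \frac{13910}{29792} = - \frac{37439}{\left(-5446\right) \frac{1}{14823} - - \frac{8069}{4199}} + 13910 \cdot \frac{1}{29792} = - \frac{37439}{- \frac{5446}{14823} + \frac{8069}{4199}} + \frac{6955}{14896} = - \frac{37439}{\frac{96739033}{62241777}} + \frac{6955}{14896} = \left(-37439\right) \frac{62241777}{96739033} + \frac{6955}{14896} = - \frac{2330269889103}{96739033} + \frac{6955}{14896} = - \frac{34711027448103773}{1441024635568}$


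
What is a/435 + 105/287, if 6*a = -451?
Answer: 20659/107010 ≈ 0.19306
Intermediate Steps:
a = -451/6 (a = (⅙)*(-451) = -451/6 ≈ -75.167)
a/435 + 105/287 = -451/6/435 + 105/287 = -451/6*1/435 + 105*(1/287) = -451/2610 + 15/41 = 20659/107010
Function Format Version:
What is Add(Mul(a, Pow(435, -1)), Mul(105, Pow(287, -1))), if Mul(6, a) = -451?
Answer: Rational(20659, 107010) ≈ 0.19306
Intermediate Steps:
a = Rational(-451, 6) (a = Mul(Rational(1, 6), -451) = Rational(-451, 6) ≈ -75.167)
Add(Mul(a, Pow(435, -1)), Mul(105, Pow(287, -1))) = Add(Mul(Rational(-451, 6), Pow(435, -1)), Mul(105, Pow(287, -1))) = Add(Mul(Rational(-451, 6), Rational(1, 435)), Mul(105, Rational(1, 287))) = Add(Rational(-451, 2610), Rational(15, 41)) = Rational(20659, 107010)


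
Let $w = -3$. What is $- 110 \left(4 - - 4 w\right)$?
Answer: $880$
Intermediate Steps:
$- 110 \left(4 - - 4 w\right) = - 110 \left(4 - \left(-4\right) \left(-3\right)\right) = - 110 \left(4 - 12\right) = \left(-110\right) \left(-8\right) = 880$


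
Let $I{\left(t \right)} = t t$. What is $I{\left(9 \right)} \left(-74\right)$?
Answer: $-5994$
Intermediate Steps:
$I{\left(t \right)} = t^{2}$
$I{\left(9 \right)} \left(-74\right) = 9^{2} \left(-74\right) = 81 \left(-74\right) = -5994$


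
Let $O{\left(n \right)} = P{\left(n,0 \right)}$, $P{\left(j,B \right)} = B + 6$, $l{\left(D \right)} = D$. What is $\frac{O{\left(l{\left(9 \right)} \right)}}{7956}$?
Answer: $\frac{1}{1326} \approx 0.00075415$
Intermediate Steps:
$P{\left(j,B \right)} = 6 + B$
$O{\left(n \right)} = 6$ ($O{\left(n \right)} = 6 + 0 = 6$)
$\frac{O{\left(l{\left(9 \right)} \right)}}{7956} = \frac{6}{7956} = 6 \cdot \frac{1}{7956} = \frac{1}{1326}$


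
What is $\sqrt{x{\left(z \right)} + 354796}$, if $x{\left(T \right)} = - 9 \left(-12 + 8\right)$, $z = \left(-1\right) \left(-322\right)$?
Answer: $4 \sqrt{22177} \approx 595.68$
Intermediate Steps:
$z = 322$
$x{\left(T \right)} = 36$ ($x{\left(T \right)} = \left(-9\right) \left(-4\right) = 36$)
$\sqrt{x{\left(z \right)} + 354796} = \sqrt{36 + 354796} = \sqrt{354832} = 4 \sqrt{22177}$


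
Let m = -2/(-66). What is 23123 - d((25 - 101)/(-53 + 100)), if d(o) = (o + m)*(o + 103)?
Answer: 1697323996/72897 ≈ 23284.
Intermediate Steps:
m = 1/33 (m = -2*(-1/66) = 1/33 ≈ 0.030303)
d(o) = (103 + o)*(1/33 + o) (d(o) = (o + 1/33)*(o + 103) = (1/33 + o)*(103 + o) = (103 + o)*(1/33 + o))
23123 - d((25 - 101)/(-53 + 100)) = 23123 - (103/33 + ((25 - 101)/(-53 + 100))² + 3400*((25 - 101)/(-53 + 100))/33) = 23123 - (103/33 + (-76/47)² + 3400*(-76/47)/33) = 23123 - (103/33 + (-76*1/47)² + 3400*(-76*1/47)/33) = 23123 - (103/33 + (-76/47)² + (3400/33)*(-76/47)) = 23123 - (103/33 + 5776/2209 - 258400/1551) = 23123 - 1*(-11726665/72897) = 23123 + 11726665/72897 = 1697323996/72897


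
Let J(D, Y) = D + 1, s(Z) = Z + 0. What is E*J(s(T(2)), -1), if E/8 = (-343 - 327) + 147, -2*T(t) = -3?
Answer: -10460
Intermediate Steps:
T(t) = 3/2 (T(t) = -1/2*(-3) = 3/2)
s(Z) = Z
J(D, Y) = 1 + D
E = -4184 (E = 8*((-343 - 327) + 147) = 8*(-670 + 147) = 8*(-523) = -4184)
E*J(s(T(2)), -1) = -4184*(1 + 3/2) = -4184*5/2 = -10460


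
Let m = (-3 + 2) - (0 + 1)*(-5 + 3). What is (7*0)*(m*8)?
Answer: 0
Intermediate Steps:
m = 1 (m = -1 - (-2) = -1 - 1*(-2) = -1 + 2 = 1)
(7*0)*(m*8) = (7*0)*(1*8) = 0*8 = 0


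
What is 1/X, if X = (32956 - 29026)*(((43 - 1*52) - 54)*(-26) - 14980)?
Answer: -1/52434060 ≈ -1.9072e-8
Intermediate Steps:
X = -52434060 (X = 3930*(((43 - 52) - 54)*(-26) - 14980) = 3930*((-9 - 54)*(-26) - 14980) = 3930*(-63*(-26) - 14980) = 3930*(1638 - 14980) = 3930*(-13342) = -52434060)
1/X = 1/(-52434060) = -1/52434060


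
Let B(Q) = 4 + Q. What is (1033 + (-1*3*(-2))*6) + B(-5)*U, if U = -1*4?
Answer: 1073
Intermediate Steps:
U = -4
(1033 + (-1*3*(-2))*6) + B(-5)*U = (1033 + (-1*3*(-2))*6) + (4 - 5)*(-4) = (1033 - 3*(-2)*6) - 1*(-4) = (1033 + 6*6) + 4 = (1033 + 36) + 4 = 1069 + 4 = 1073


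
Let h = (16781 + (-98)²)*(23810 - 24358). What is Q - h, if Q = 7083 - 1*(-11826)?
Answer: 14477889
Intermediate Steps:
Q = 18909 (Q = 7083 + 11826 = 18909)
h = -14458980 (h = (16781 + 9604)*(-548) = 26385*(-548) = -14458980)
Q - h = 18909 - 1*(-14458980) = 18909 + 14458980 = 14477889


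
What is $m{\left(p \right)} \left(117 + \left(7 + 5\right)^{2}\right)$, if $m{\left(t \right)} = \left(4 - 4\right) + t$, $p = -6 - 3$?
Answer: $-2349$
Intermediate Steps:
$p = -9$ ($p = -6 - 3 = -9$)
$m{\left(t \right)} = t$ ($m{\left(t \right)} = 0 + t = t$)
$m{\left(p \right)} \left(117 + \left(7 + 5\right)^{2}\right) = - 9 \left(117 + \left(7 + 5\right)^{2}\right) = - 9 \left(117 + 12^{2}\right) = - 9 \left(117 + 144\right) = \left(-9\right) 261 = -2349$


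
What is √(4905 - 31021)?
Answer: 2*I*√6529 ≈ 161.6*I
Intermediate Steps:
√(4905 - 31021) = √(-26116) = 2*I*√6529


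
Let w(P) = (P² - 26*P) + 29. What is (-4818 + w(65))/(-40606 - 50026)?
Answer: 1127/45316 ≈ 0.024870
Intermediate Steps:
w(P) = 29 + P² - 26*P
(-4818 + w(65))/(-40606 - 50026) = (-4818 + (29 + 65² - 26*65))/(-40606 - 50026) = (-4818 + (29 + 4225 - 1690))/(-90632) = (-4818 + 2564)*(-1/90632) = -2254*(-1/90632) = 1127/45316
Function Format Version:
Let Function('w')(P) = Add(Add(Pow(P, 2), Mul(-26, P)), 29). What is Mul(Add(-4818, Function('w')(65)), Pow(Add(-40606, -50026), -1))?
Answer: Rational(1127, 45316) ≈ 0.024870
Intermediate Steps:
Function('w')(P) = Add(29, Pow(P, 2), Mul(-26, P))
Mul(Add(-4818, Function('w')(65)), Pow(Add(-40606, -50026), -1)) = Mul(Add(-4818, Add(29, Pow(65, 2), Mul(-26, 65))), Pow(Add(-40606, -50026), -1)) = Mul(Add(-4818, Add(29, 4225, -1690)), Pow(-90632, -1)) = Mul(Add(-4818, 2564), Rational(-1, 90632)) = Mul(-2254, Rational(-1, 90632)) = Rational(1127, 45316)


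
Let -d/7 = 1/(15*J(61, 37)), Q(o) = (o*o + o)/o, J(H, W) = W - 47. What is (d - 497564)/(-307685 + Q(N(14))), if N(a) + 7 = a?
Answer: 74634593/46151550 ≈ 1.6172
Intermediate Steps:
N(a) = -7 + a
J(H, W) = -47 + W
Q(o) = (o + o²)/o (Q(o) = (o² + o)/o = (o + o²)/o)
d = 7/150 (d = -7*1/(15*(-47 + 37)) = -7/(15*(-10)) = -7/(-150) = -7*(-1/150) = 7/150 ≈ 0.046667)
(d - 497564)/(-307685 + Q(N(14))) = (7/150 - 497564)/(-307685 + (1 + (-7 + 14))) = -74634593/(150*(-307685 + (1 + 7))) = -74634593/(150*(-307685 + 8)) = -74634593/150/(-307677) = -74634593/150*(-1/307677) = 74634593/46151550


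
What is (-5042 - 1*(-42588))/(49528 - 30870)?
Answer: 18773/9329 ≈ 2.0123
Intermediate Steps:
(-5042 - 1*(-42588))/(49528 - 30870) = (-5042 + 42588)/18658 = 37546*(1/18658) = 18773/9329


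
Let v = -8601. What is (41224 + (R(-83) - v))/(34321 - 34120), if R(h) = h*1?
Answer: 49742/201 ≈ 247.47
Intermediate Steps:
R(h) = h
(41224 + (R(-83) - v))/(34321 - 34120) = (41224 + (-83 - 1*(-8601)))/(34321 - 34120) = (41224 + (-83 + 8601))/201 = (41224 + 8518)*(1/201) = 49742*(1/201) = 49742/201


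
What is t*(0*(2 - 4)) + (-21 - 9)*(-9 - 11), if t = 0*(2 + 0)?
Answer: 600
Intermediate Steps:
t = 0 (t = 0*2 = 0)
t*(0*(2 - 4)) + (-21 - 9)*(-9 - 11) = 0*(0*(2 - 4)) + (-21 - 9)*(-9 - 11) = 0*(0*(-2)) - 30*(-20) = 0*0 + 600 = 0 + 600 = 600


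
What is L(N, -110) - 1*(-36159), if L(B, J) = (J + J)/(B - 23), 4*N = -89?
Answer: 6545659/181 ≈ 36164.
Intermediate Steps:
N = -89/4 (N = (1/4)*(-89) = -89/4 ≈ -22.250)
L(B, J) = 2*J/(-23 + B) (L(B, J) = (2*J)/(-23 + B) = 2*J/(-23 + B))
L(N, -110) - 1*(-36159) = 2*(-110)/(-23 - 89/4) - 1*(-36159) = 2*(-110)/(-181/4) + 36159 = 2*(-110)*(-4/181) + 36159 = 880/181 + 36159 = 6545659/181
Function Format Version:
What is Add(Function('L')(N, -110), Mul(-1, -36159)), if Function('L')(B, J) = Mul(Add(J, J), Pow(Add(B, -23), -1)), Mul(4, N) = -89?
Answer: Rational(6545659, 181) ≈ 36164.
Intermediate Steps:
N = Rational(-89, 4) (N = Mul(Rational(1, 4), -89) = Rational(-89, 4) ≈ -22.250)
Function('L')(B, J) = Mul(2, J, Pow(Add(-23, B), -1)) (Function('L')(B, J) = Mul(Mul(2, J), Pow(Add(-23, B), -1)) = Mul(2, J, Pow(Add(-23, B), -1)))
Add(Function('L')(N, -110), Mul(-1, -36159)) = Add(Mul(2, -110, Pow(Add(-23, Rational(-89, 4)), -1)), Mul(-1, -36159)) = Add(Mul(2, -110, Pow(Rational(-181, 4), -1)), 36159) = Add(Mul(2, -110, Rational(-4, 181)), 36159) = Add(Rational(880, 181), 36159) = Rational(6545659, 181)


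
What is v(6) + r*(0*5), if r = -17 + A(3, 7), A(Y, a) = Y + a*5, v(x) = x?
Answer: 6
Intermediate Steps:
A(Y, a) = Y + 5*a
r = 21 (r = -17 + (3 + 5*7) = -17 + (3 + 35) = -17 + 38 = 21)
v(6) + r*(0*5) = 6 + 21*(0*5) = 6 + 21*0 = 6 + 0 = 6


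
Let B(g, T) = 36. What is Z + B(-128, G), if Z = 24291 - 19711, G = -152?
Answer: 4616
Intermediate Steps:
Z = 4580
Z + B(-128, G) = 4580 + 36 = 4616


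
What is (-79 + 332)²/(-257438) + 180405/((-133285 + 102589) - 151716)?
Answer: -3228839561/2608876692 ≈ -1.2376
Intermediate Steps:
(-79 + 332)²/(-257438) + 180405/((-133285 + 102589) - 151716) = 253²*(-1/257438) + 180405/(-30696 - 151716) = 64009*(-1/257438) + 180405/(-182412) = -64009/257438 + 180405*(-1/182412) = -64009/257438 - 20045/20268 = -3228839561/2608876692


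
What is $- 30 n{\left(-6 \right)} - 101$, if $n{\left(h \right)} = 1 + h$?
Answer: $49$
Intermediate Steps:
$- 30 n{\left(-6 \right)} - 101 = - 30 \left(1 - 6\right) - 101 = \left(-30\right) \left(-5\right) - 101 = 150 - 101 = 49$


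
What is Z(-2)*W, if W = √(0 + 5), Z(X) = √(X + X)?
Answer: 2*I*√5 ≈ 4.4721*I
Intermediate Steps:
Z(X) = √2*√X (Z(X) = √(2*X) = √2*√X)
W = √5 ≈ 2.2361
Z(-2)*W = (√2*√(-2))*√5 = (√2*(I*√2))*√5 = (2*I)*√5 = 2*I*√5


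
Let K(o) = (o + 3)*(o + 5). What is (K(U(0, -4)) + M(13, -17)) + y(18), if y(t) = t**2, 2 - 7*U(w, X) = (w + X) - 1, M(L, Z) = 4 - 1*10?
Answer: 342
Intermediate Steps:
M(L, Z) = -6 (M(L, Z) = 4 - 10 = -6)
U(w, X) = 3/7 - X/7 - w/7 (U(w, X) = 2/7 - ((w + X) - 1)/7 = 2/7 - ((X + w) - 1)/7 = 2/7 - (-1 + X + w)/7 = 2/7 + (1/7 - X/7 - w/7) = 3/7 - X/7 - w/7)
K(o) = (3 + o)*(5 + o)
(K(U(0, -4)) + M(13, -17)) + y(18) = ((15 + (3/7 - 1/7*(-4) - 1/7*0)**2 + 8*(3/7 - 1/7*(-4) - 1/7*0)) - 6) + 18**2 = ((15 + (3/7 + 4/7 + 0)**2 + 8*(3/7 + 4/7 + 0)) - 6) + 324 = ((15 + 1**2 + 8*1) - 6) + 324 = ((15 + 1 + 8) - 6) + 324 = (24 - 6) + 324 = 18 + 324 = 342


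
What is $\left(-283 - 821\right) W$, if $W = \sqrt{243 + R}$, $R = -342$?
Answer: $- 3312 i \sqrt{11} \approx - 10985.0 i$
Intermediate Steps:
$W = 3 i \sqrt{11}$ ($W = \sqrt{243 - 342} = \sqrt{-99} = 3 i \sqrt{11} \approx 9.9499 i$)
$\left(-283 - 821\right) W = \left(-283 - 821\right) 3 i \sqrt{11} = - 1104 \cdot 3 i \sqrt{11} = - 3312 i \sqrt{11}$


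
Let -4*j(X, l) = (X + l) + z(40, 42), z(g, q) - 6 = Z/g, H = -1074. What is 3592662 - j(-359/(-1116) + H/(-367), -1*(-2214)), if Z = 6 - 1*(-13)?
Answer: 58867258173797/16382880 ≈ 3.5932e+6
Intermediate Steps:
Z = 19 (Z = 6 + 13 = 19)
z(g, q) = 6 + 19/g
j(X, l) = -259/160 - X/4 - l/4 (j(X, l) = -((X + l) + (6 + 19/40))/4 = -((X + l) + 259/40)/4 = -(259/40 + X + l)/4 = -259/160 - X/4 - l/4)
3592662 - j(-359/(-1116) + H/(-367), -1*(-2214)) = 3592662 - (-259/160 - (-359/(-1116) - 1074/(-367))/4 - (-1)*(-2214)/4) = 3592662 - (-259/160 - (-359*(-1/1116) - 1074*(-1/367))/4 - ¼*2214) = 3592662 - (-259/160 - (359/1116 + 1074/367)/4 - 1107/2) = 3592662 - (-259/160 - ¼*1330337/409572 - 1107/2) = 3592662 - (-259/160 - 1330337/1638288 - 1107/2) = 3592662 - 1*(-9107747237/16382880) = 3592662 + 9107747237/16382880 = 58867258173797/16382880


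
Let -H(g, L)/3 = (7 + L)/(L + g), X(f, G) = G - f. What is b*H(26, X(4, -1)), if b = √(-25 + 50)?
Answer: -10/7 ≈ -1.4286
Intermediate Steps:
H(g, L) = -3*(7 + L)/(L + g)
b = 5 (b = √25 = 5)
b*H(26, X(4, -1)) = 5*(3*(-7 - (-1 - 1*4))/((-1 - 1*4) + 26)) = 5*(3*(-7 - (-1 - 4))/((-1 - 4) + 26)) = 5*(3*(-7 - 1*(-5))/(-5 + 26)) = 5*(3*(-7 + 5)/21) = 5*(3*(1/21)*(-2)) = 5*(-2/7) = -10/7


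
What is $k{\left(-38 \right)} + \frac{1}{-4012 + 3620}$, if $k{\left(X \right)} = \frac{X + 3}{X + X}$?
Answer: $\frac{3411}{7448} \approx 0.45798$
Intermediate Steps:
$k{\left(X \right)} = \frac{3 + X}{2 X}$
$k{\left(-38 \right)} + \frac{1}{-4012 + 3620} = \frac{3 - 38}{2 \left(-38\right)} + \frac{1}{-4012 + 3620} = \frac{1}{2} \left(- \frac{1}{38}\right) \left(-35\right) + \frac{1}{-392} = \frac{35}{76} - \frac{1}{392} = \frac{3411}{7448}$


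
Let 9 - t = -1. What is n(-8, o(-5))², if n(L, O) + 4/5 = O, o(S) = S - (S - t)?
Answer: 2116/25 ≈ 84.640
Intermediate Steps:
t = 10 (t = 9 - 1*(-1) = 9 + 1 = 10)
o(S) = 10 (o(S) = S - (S - 1*10) = S - (S - 10) = S - (-10 + S) = S + (10 - S) = 10)
n(L, O) = -⅘ + O
n(-8, o(-5))² = (-⅘ + 10)² = (46/5)² = 2116/25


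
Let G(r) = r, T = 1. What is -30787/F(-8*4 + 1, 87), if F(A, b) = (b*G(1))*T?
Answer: -30787/87 ≈ -353.87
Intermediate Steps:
F(A, b) = b (F(A, b) = (b*1)*1 = b*1 = b)
-30787/F(-8*4 + 1, 87) = -30787/87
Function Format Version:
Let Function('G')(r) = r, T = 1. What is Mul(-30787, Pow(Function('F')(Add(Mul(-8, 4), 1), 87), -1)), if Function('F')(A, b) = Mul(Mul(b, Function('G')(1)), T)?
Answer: Rational(-30787, 87) ≈ -353.87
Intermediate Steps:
Function('F')(A, b) = b (Function('F')(A, b) = Mul(Mul(b, 1), 1) = Mul(b, 1) = b)
Mul(-30787, Pow(Function('F')(Add(Mul(-8, 4), 1), 87), -1)) = Mul(-30787, Pow(87, -1)) = Mul(-30787, Rational(1, 87)) = Rational(-30787, 87)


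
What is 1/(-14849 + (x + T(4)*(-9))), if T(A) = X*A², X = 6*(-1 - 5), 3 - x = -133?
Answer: -1/9529 ≈ -0.00010494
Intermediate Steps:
x = 136 (x = 3 - 1*(-133) = 3 + 133 = 136)
X = -36 (X = 6*(-6) = -36)
T(A) = -36*A²
1/(-14849 + (x + T(4)*(-9))) = 1/(-14849 + (136 - 36*4²*(-9))) = 1/(-14849 + (136 - 36*16*(-9))) = 1/(-14849 + (136 - 576*(-9))) = 1/(-14849 + (136 + 5184)) = 1/(-14849 + 5320) = 1/(-9529) = -1/9529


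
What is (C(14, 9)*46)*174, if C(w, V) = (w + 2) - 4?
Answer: 96048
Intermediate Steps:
C(w, V) = -2 + w (C(w, V) = (2 + w) - 4 = -2 + w)
(C(14, 9)*46)*174 = ((-2 + 14)*46)*174 = (12*46)*174 = 552*174 = 96048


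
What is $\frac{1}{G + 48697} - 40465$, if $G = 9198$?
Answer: $- \frac{2342721174}{57895} \approx -40465.0$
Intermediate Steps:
$\frac{1}{G + 48697} - 40465 = \frac{1}{9198 + 48697} - 40465 = \frac{1}{57895} - 40465 = - \frac{2342721174}{57895}$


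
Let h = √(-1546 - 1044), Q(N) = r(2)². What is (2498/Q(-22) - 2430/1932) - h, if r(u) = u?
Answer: 100342/161 - I*√2590 ≈ 623.24 - 50.892*I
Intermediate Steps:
Q(N) = 4 (Q(N) = 2² = 4)
h = I*√2590 (h = √(-2590) = I*√2590 ≈ 50.892*I)
(2498/Q(-22) - 2430/1932) - h = (2498/4 - 2430/1932) - I*√2590 = (2498*(¼) - 2430*1/1932) - I*√2590 = (1249/2 - 405/322) - I*√2590 = 100342/161 - I*√2590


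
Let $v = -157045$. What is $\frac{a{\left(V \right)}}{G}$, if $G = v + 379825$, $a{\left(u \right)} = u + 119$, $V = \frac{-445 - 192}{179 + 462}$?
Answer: $\frac{12607}{23800330} \approx 0.0005297$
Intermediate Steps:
$V = - \frac{637}{641} \approx -0.99376$
$a{\left(u \right)} = 119 + u$
$G = 222780$ ($G = -157045 + 379825 = 222780$)
$\frac{a{\left(V \right)}}{G} = \frac{119 - \frac{637}{641}}{222780} = \frac{75642}{641} \cdot \frac{1}{222780} = \frac{12607}{23800330}$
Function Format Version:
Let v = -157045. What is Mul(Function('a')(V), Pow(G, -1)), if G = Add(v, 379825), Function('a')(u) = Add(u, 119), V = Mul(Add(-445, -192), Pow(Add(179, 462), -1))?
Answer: Rational(12607, 23800330) ≈ 0.00052970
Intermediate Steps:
V = Rational(-637, 641) (V = Mul(-637, Pow(641, -1)) = Mul(-637, Rational(1, 641)) = Rational(-637, 641) ≈ -0.99376)
Function('a')(u) = Add(119, u)
G = 222780 (G = Add(-157045, 379825) = 222780)
Mul(Function('a')(V), Pow(G, -1)) = Mul(Add(119, Rational(-637, 641)), Pow(222780, -1)) = Mul(Rational(75642, 641), Rational(1, 222780)) = Rational(12607, 23800330)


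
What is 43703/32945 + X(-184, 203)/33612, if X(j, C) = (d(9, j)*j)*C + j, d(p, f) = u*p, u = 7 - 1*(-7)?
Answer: -3490633711/25166985 ≈ -138.70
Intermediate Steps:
u = 14 (u = 7 + 7 = 14)
d(p, f) = 14*p
X(j, C) = j + 126*C*j (X(j, C) = ((14*9)*j)*C + j = (126*j)*C + j = 126*C*j + j = j + 126*C*j)
43703/32945 + X(-184, 203)/33612 = 43703/32945 - 184*(1 + 126*203)/33612 = 43703*(1/32945) - 184*(1 + 25578)*(1/33612) = 3973/2995 - 184*25579*(1/33612) = 3973/2995 - 4706536*1/33612 = 3973/2995 - 1176634/8403 = -3490633711/25166985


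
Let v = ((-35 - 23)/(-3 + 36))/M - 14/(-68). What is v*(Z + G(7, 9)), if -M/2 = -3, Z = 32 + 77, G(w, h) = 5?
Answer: -5567/561 ≈ -9.9234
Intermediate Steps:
Z = 109
M = 6 (M = -2*(-3) = 6)
v = -293/3366 (v = ((-35 - 23)/(-3 + 36))/6 - 14/(-68) = -58/33*(1/6) - 14*(-1/68) = -58*1/33*(1/6) + 7/34 = -58/33*1/6 + 7/34 = -29/99 + 7/34 = -293/3366 ≈ -0.087047)
v*(Z + G(7, 9)) = -293*(109 + 5)/3366 = -293/3366*114 = -5567/561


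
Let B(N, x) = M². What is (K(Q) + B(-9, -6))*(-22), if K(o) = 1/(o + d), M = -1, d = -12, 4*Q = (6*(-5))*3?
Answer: -1474/69 ≈ -21.362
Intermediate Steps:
Q = -45/2 (Q = ((6*(-5))*3)/4 = (-30*3)/4 = (¼)*(-90) = -45/2 ≈ -22.500)
B(N, x) = 1 (B(N, x) = (-1)² = 1)
K(o) = 1/(-12 + o) (K(o) = 1/(o - 12) = 1/(-12 + o))
(K(Q) + B(-9, -6))*(-22) = (1/(-12 - 45/2) + 1)*(-22) = (1/(-69/2) + 1)*(-22) = (-2/69 + 1)*(-22) = (67/69)*(-22) = -1474/69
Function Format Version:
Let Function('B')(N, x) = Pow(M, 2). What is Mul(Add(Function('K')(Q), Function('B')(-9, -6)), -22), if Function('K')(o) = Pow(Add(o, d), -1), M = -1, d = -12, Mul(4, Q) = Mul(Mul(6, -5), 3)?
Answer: Rational(-1474, 69) ≈ -21.362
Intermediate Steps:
Q = Rational(-45, 2) (Q = Mul(Rational(1, 4), Mul(Mul(6, -5), 3)) = Mul(Rational(1, 4), Mul(-30, 3)) = Mul(Rational(1, 4), -90) = Rational(-45, 2) ≈ -22.500)
Function('B')(N, x) = 1 (Function('B')(N, x) = Pow(-1, 2) = 1)
Function('K')(o) = Pow(Add(-12, o), -1) (Function('K')(o) = Pow(Add(o, -12), -1) = Pow(Add(-12, o), -1))
Mul(Add(Function('K')(Q), Function('B')(-9, -6)), -22) = Mul(Add(Pow(Add(-12, Rational(-45, 2)), -1), 1), -22) = Mul(Add(Pow(Rational(-69, 2), -1), 1), -22) = Mul(Add(Rational(-2, 69), 1), -22) = Mul(Rational(67, 69), -22) = Rational(-1474, 69)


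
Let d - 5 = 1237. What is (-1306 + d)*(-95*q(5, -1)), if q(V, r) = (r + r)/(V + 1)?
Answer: -6080/3 ≈ -2026.7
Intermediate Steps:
d = 1242 (d = 5 + 1237 = 1242)
q(V, r) = 2*r/(1 + V) (q(V, r) = (2*r)/(1 + V) = 2*r/(1 + V))
(-1306 + d)*(-95*q(5, -1)) = (-1306 + 1242)*(-190*(-1)/(1 + 5)) = -(-6080)*2*(-1)/6 = -(-6080)*2*(-1)*(⅙) = -(-6080)*(-1)/3 = -64*95/3 = -6080/3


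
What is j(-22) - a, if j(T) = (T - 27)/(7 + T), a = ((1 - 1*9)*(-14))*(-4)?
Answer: 6769/15 ≈ 451.27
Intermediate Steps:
a = -448 (a = ((1 - 9)*(-14))*(-4) = -8*(-14)*(-4) = 112*(-4) = -448)
j(T) = (-27 + T)/(7 + T)
j(-22) - a = (-27 - 22)/(7 - 22) - 1*(-448) = -49/(-15) + 448 = -1/15*(-49) + 448 = 49/15 + 448 = 6769/15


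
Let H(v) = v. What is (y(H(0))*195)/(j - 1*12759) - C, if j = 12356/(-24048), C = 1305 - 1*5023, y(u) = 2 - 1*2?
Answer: 3718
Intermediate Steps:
y(u) = 0 (y(u) = 2 - 2 = 0)
C = -3718 (C = 1305 - 5023 = -3718)
j = -3089/6012 (j = 12356*(-1/24048) = -3089/6012 ≈ -0.51381)
(y(H(0))*195)/(j - 1*12759) - C = (0*195)/(-3089/6012 - 1*12759) - 1*(-3718) = 0/(-3089/6012 - 12759) + 3718 = 0/(-76710197/6012) + 3718 = 0*(-6012/76710197) + 3718 = 0 + 3718 = 3718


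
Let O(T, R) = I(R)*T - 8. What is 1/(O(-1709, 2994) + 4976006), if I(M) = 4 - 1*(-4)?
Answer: 1/4962326 ≈ 2.0152e-7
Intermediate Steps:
I(M) = 8 (I(M) = 4 + 4 = 8)
O(T, R) = -8 + 8*T (O(T, R) = 8*T - 8 = -8 + 8*T)
1/(O(-1709, 2994) + 4976006) = 1/((-8 + 8*(-1709)) + 4976006) = 1/((-8 - 13672) + 4976006) = 1/(-13680 + 4976006) = 1/4962326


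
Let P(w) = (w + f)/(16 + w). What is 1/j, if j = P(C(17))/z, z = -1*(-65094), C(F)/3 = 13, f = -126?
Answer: -1193390/29 ≈ -41151.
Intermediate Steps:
C(F) = 39 (C(F) = 3*13 = 39)
P(w) = (-126 + w)/(16 + w) (P(w) = (w - 126)/(16 + w) = (-126 + w)/(16 + w))
z = 65094
j = -29/1193390 (j = ((-126 + 39)/(16 + 39))/65094 = (-87/55)*(1/65094) = ((1/55)*(-87))*(1/65094) = -87/55*1/65094 = -29/1193390 ≈ -2.4301e-5)
1/j = 1/(-29/1193390) = -1193390/29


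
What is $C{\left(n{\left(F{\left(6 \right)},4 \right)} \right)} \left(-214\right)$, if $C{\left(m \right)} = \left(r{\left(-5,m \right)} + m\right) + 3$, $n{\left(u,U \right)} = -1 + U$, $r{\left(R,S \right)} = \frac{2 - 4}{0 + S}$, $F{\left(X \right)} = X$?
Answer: $- \frac{3424}{3} \approx -1141.3$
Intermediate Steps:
$r{\left(R,S \right)} = - \frac{2}{S}$
$C{\left(m \right)} = 3 + m - \frac{2}{m}$ ($C{\left(m \right)} = \left(- \frac{2}{m} + m\right) + 3 = \left(m - \frac{2}{m}\right) + 3 = 3 + m - \frac{2}{m}$)
$C{\left(n{\left(F{\left(6 \right)},4 \right)} \right)} \left(-214\right) = \left(3 + \left(-1 + 4\right) - \frac{2}{-1 + 4}\right) \left(-214\right) = \left(3 + 3 - \frac{2}{3}\right) \left(-214\right) = \frac{16}{3} \left(-214\right) = - \frac{3424}{3}$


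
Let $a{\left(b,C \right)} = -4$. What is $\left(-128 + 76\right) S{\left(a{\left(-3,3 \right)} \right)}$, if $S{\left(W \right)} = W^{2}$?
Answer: $-832$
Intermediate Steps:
$\left(-128 + 76\right) S{\left(a{\left(-3,3 \right)} \right)} = \left(-128 + 76\right) \left(-4\right)^{2} = \left(-52\right) 16 = -832$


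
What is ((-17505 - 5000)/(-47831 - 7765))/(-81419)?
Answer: -22505/4526570724 ≈ -4.9718e-6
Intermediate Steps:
((-17505 - 5000)/(-47831 - 7765))/(-81419) = -22505/(-55596)*(-1/81419) = -22505*(-1/55596)*(-1/81419) = (22505/55596)*(-1/81419) = -22505/4526570724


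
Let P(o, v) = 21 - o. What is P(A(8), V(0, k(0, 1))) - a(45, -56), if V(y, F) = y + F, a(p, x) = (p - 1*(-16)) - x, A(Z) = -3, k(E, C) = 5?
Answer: -93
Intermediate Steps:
a(p, x) = 16 + p - x (a(p, x) = (p + 16) - x = (16 + p) - x = 16 + p - x)
V(y, F) = F + y
P(A(8), V(0, k(0, 1))) - a(45, -56) = (21 - 1*(-3)) - (16 + 45 - 1*(-56)) = (21 + 3) - (16 + 45 + 56) = 24 - 1*117 = 24 - 117 = -93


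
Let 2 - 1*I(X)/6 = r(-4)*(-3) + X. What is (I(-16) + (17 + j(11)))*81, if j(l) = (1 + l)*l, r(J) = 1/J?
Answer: 40905/2 ≈ 20453.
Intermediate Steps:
r(J) = 1/J
j(l) = l*(1 + l)
I(X) = 15/2 - 6*X (I(X) = 12 - 6*(-3/(-4) + X) = 12 - 6*(-¼*(-3) + X) = 12 - 6*(¾ + X) = 12 + (-9/2 - 6*X) = 15/2 - 6*X)
(I(-16) + (17 + j(11)))*81 = ((15/2 - 6*(-16)) + (17 + 11*(1 + 11)))*81 = ((15/2 + 96) + (17 + 11*12))*81 = (207/2 + (17 + 132))*81 = (207/2 + 149)*81 = (505/2)*81 = 40905/2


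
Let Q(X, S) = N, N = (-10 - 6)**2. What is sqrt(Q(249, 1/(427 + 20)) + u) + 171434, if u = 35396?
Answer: 171434 + 2*sqrt(8913) ≈ 1.7162e+5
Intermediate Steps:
N = 256 (N = (-16)**2 = 256)
Q(X, S) = 256
sqrt(Q(249, 1/(427 + 20)) + u) + 171434 = sqrt(256 + 35396) + 171434 = sqrt(35652) + 171434 = 2*sqrt(8913) + 171434 = 171434 + 2*sqrt(8913)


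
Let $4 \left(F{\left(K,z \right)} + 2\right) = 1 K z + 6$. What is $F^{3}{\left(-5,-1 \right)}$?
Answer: $\frac{27}{64} \approx 0.42188$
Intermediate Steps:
$F{\left(K,z \right)} = - \frac{1}{2} + \frac{K z}{4}$ ($F{\left(K,z \right)} = -2 + \frac{1 K z + 6}{4} = -2 + \frac{K z + 6}{4} = -2 + \frac{6 + K z}{4} = -2 + \left(\frac{3}{2} + \frac{K z}{4}\right) = - \frac{1}{2} + \frac{K z}{4}$)
$F^{3}{\left(-5,-1 \right)} = \left(- \frac{1}{2} + \frac{1}{4} \left(-5\right) \left(-1\right)\right)^{3} = \left(- \frac{1}{2} + \frac{5}{4}\right)^{3} = \left(\frac{3}{4}\right)^{3} = \frac{27}{64}$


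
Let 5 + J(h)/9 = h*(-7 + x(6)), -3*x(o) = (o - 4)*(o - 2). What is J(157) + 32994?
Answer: 19290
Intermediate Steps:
x(o) = -(-4 + o)*(-2 + o)/3 (x(o) = -(o - 4)*(o - 2)/3 = -(-4 + o)*(-2 + o)/3)
J(h) = -45 - 87*h (J(h) = -45 + 9*(h*(-7 + (-8/3 + 2*6 - ⅓*6²))) = -45 + 9*(h*(-7 + (-8/3 + 12 - ⅓*36))) = -45 + 9*(h*(-7 + (-8/3 + 12 - 12))) = -45 + 9*(h*(-7 - 8/3)) = -45 + 9*(h*(-29/3)) = -45 + 9*(-29*h/3) = -45 - 87*h)
J(157) + 32994 = (-45 - 87*157) + 32994 = (-45 - 13659) + 32994 = -13704 + 32994 = 19290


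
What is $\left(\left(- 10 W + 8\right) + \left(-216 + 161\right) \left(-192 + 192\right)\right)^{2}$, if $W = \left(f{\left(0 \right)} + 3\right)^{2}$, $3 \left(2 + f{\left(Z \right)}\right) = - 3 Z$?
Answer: $4$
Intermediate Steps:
$f{\left(Z \right)} = -2 - Z$ ($f{\left(Z \right)} = -2 + \frac{\left(-3\right) Z}{3} = -2 - Z$)
$W = 1$ ($W = \left(\left(-2 - 0\right) + 3\right)^{2} = \left(\left(-2 + 0\right) + 3\right)^{2} = \left(-2 + 3\right)^{2} = 1^{2} = 1$)
$\left(\left(- 10 W + 8\right) + \left(-216 + 161\right) \left(-192 + 192\right)\right)^{2} = \left(\left(\left(-10\right) 1 + 8\right) + \left(-216 + 161\right) \left(-192 + 192\right)\right)^{2} = \left(\left(-10 + 8\right) - 0\right)^{2} = \left(-2 + 0\right)^{2} = \left(-2\right)^{2} = 4$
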